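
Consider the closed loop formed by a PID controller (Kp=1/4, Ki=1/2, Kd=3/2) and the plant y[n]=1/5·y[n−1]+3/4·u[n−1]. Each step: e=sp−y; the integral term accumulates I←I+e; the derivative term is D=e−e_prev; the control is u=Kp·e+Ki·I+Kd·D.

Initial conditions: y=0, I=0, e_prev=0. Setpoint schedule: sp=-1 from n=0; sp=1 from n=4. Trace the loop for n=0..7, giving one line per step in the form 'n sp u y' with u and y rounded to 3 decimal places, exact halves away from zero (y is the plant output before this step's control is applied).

0 -1 -2.250 0.000
1 -1 2.547 -1.688
2 -1 -6.976 1.573
3 -1 11.231 -4.917
4 1 -19.849 7.440
5 1 39.353 -13.399
6 1 -75.231 26.835
7 1 147.457 -51.056

(exact arithmetic carried between steps; '≈' marks a value shown rounded to 6 d.p. or computed from one; I and e_prev carry over from the previous line; the table rounds u and y to 3 d.p., halves away from zero)
n=0: y=0, sp=-1, e=sp−y=-1; I=-1, D=e−e_prev=-1; u=1/4·(-1)+1/2·(-1)+3/2·(-1)=-2.25; next y=1/5·0+3/4·(-2.25)=-1.6875
n=1: y=-1.6875, sp=-1, e=sp−y=0.6875; I=-0.3125, D=e−e_prev=1.6875; u=1/4·0.6875+1/2·(-0.3125)+3/2·1.6875=2.546875; next y=1/5·(-1.6875)+3/4·2.546875≈1.572656
n=2: y≈1.572656, sp=-1, e=sp−y≈-2.572656; I≈-2.885156, D=e−e_prev≈-3.260156; u=1/4·(-2.572656)+1/2·(-2.885156)+3/2·(-3.260156)≈-6.975977; next y=1/5·1.572656+3/4·(-6.975977)≈-4.917451
n=3: y≈-4.917451, sp=-1, e=sp−y≈3.917451; I≈1.032295, D=e−e_prev≈6.490107; u=1/4·3.917451+1/2·1.032295+3/2·6.490107≈11.230671; next y=1/5·(-4.917451)+3/4·11.230671≈7.439513
n=4: y≈7.439513, sp=1, e=sp−y≈-6.439513; I≈-5.407218, D=e−e_prev≈-10.356964; u=1/4·(-6.439513)+1/2·(-5.407218)+3/2·(-10.356964)≈-19.848934; next y=1/5·7.439513+3/4·(-19.848934)≈-13.398798
n=5: y≈-13.398798, sp=1, e=sp−y≈14.398798; I≈8.991580, D=e−e_prev≈20.838311; u=1/4·14.398798+1/2·8.991580+3/2·20.838311≈39.352956; next y=1/5·(-13.398798)+3/4·39.352956≈26.834958
n=6: y≈26.834958, sp=1, e=sp−y≈-25.834958; I≈-16.843378, D=e−e_prev≈-40.233756; u=1/4·(-25.834958)+1/2·(-16.843378)+3/2·(-40.233756)≈-75.231062; next y=1/5·26.834958+3/4·(-75.231062)≈-51.056305
n=7: y≈-51.056305, sp=1, e=sp−y≈52.056305; I≈35.212927, D=e−e_prev≈77.891262; u=1/4·52.056305+1/2·35.212927+3/2·77.891262≈147.457433; next y=1/5·(-51.056305)+3/4·147.457433≈100.381814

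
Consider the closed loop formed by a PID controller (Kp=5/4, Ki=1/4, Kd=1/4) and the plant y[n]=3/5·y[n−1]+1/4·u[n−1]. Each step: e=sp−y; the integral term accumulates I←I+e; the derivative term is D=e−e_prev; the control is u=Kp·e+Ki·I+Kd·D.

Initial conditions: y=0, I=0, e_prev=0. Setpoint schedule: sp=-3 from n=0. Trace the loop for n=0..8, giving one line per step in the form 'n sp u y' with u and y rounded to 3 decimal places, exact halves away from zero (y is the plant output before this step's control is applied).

0 -3 -5.250 0.000
1 -3 -2.953 -1.313
2 -3 -3.330 -1.526
3 -3 -3.363 -1.748
4 -3 -3.484 -1.890
5 -3 -3.595 -2.005
6 -3 -3.703 -2.102
7 -3 -3.803 -2.187
8 -3 -3.895 -2.263

(exact arithmetic carried between steps; '≈' marks a value shown rounded to 6 d.p. or computed from one; I and e_prev carry over from the previous line; the table rounds u and y to 3 d.p., halves away from zero)
n=0: y=0, sp=-3, e=sp−y=-3; I=-3, D=e−e_prev=-3; u=5/4·(-3)+1/4·(-3)+1/4·(-3)=-5.25; next y=3/5·0+1/4·(-5.25)=-1.3125
n=1: y=-1.3125, sp=-3, e=sp−y=-1.6875; I=-4.6875, D=e−e_prev=1.3125; u=5/4·(-1.6875)+1/4·(-4.6875)+1/4·1.3125=-2.953125; next y=3/5·(-1.3125)+1/4·(-2.953125)≈-1.525781
n=2: y≈-1.525781, sp=-3, e=sp−y≈-1.474219; I≈-6.161719, D=e−e_prev≈0.213281; u=5/4·(-1.474219)+1/4·(-6.161719)+1/4·0.213281≈-3.329883; next y=3/5·(-1.525781)+1/4·(-3.329883)≈-1.747939
n=3: y≈-1.747939, sp=-3, e=sp−y≈-1.252061; I≈-7.413779, D=e−e_prev≈0.222158; u=5/4·(-1.252061)+1/4·(-7.413779)+1/4·0.222158≈-3.362981; next y=3/5·(-1.747939)+1/4·(-3.362981)≈-1.889509
n=4: y≈-1.889509, sp=-3, e=sp−y≈-1.110491; I≈-8.524270, D=e−e_prev≈0.141569; u=5/4·(-1.110491)+1/4·(-8.524270)+1/4·0.141569≈-3.483789; next y=3/5·(-1.889509)+1/4·(-3.483789)≈-2.004653
n=5: y≈-2.004653, sp=-3, e=sp−y≈-0.995347; I≈-9.519618, D=e−e_prev≈0.115144; u=5/4·(-0.995347)+1/4·(-9.519618)+1/4·0.115144≈-3.595303; next y=3/5·(-2.004653)+1/4·(-3.595303)≈-2.101617
n=6: y≈-2.101617, sp=-3, e=sp−y≈-0.898383; I≈-10.418001, D=e−e_prev≈0.096965; u=5/4·(-0.898383)+1/4·(-10.418001)+1/4·0.096965≈-3.703237; next y=3/5·(-2.101617)+1/4·(-3.703237)≈-2.186780
n=7: y≈-2.186780, sp=-3, e=sp−y≈-0.813220; I≈-11.231221, D=e−e_prev≈0.085162; u=5/4·(-0.813220)+1/4·(-11.231221)+1/4·0.085162≈-3.803040; next y=3/5·(-2.186780)+1/4·(-3.803040)≈-2.262828
n=8: y≈-2.262828, sp=-3, e=sp−y≈-0.737172; I≈-11.968393, D=e−e_prev≈0.076048; u=5/4·(-0.737172)+1/4·(-11.968393)+1/4·0.076048≈-3.894551; next y=3/5·(-2.262828)+1/4·(-3.894551)≈-2.331335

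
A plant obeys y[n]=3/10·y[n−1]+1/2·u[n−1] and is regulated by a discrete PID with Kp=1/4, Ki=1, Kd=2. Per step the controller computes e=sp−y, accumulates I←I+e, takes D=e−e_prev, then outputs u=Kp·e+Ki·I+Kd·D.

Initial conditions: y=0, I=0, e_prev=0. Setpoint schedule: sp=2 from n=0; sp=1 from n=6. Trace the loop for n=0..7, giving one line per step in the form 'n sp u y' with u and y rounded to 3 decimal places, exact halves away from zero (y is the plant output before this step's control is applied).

0 2 6.500 0.000
1 2 -6.063 3.250
2 2 16.433 -2.056
3 2 -21.505 7.600
4 2 44.441 -8.473
5 2 -68.722 19.679
6 1 123.095 -28.458
7 1 -206.491 53.010

(exact arithmetic carried between steps; '≈' marks a value shown rounded to 6 d.p. or computed from one; I and e_prev carry over from the previous line; the table rounds u and y to 3 d.p., halves away from zero)
n=0: y=0, sp=2, e=sp−y=2; I=2, D=e−e_prev=2; u=1/4·2+1·2+2·2=6.5; next y=3/10·0+1/2·6.5=3.25
n=1: y=3.25, sp=2, e=sp−y=-1.25; I=0.75, D=e−e_prev=-3.25; u=1/4·(-1.25)+1·0.75+2·(-3.25)=-6.0625; next y=3/10·3.25+1/2·(-6.0625)=-2.05625
n=2: y=-2.05625, sp=2, e=sp−y=4.05625; I=4.80625, D=e−e_prev=5.30625; u=1/4·4.05625+1·4.80625+2·5.30625≈16.432813; next y=3/10·(-2.05625)+1/2·16.432813≈7.599531
n=3: y≈7.599531, sp=2, e=sp−y≈-5.599531; I≈-0.793281, D=e−e_prev≈-9.655781; u=1/4·(-5.599531)+1·(-0.793281)+2·(-9.655781)≈-21.504727; next y=3/10·7.599531+1/2·(-21.504727)≈-8.472504
n=4: y≈-8.472504, sp=2, e=sp−y≈10.472504; I≈9.679223, D=e−e_prev≈16.072035; u=1/4·10.472504+1·9.679223+2·16.072035≈44.441419; next y=3/10·(-8.472504)+1/2·44.441419≈19.678958
n=5: y≈19.678958, sp=2, e=sp−y≈-17.678958; I≈-7.999736, D=e−e_prev≈-28.151462; u=1/4·(-17.678958)+1·(-7.999736)+2·(-28.151462)≈-68.722400; next y=3/10·19.678958+1/2·(-68.722400)≈-28.457512
n=6: y≈-28.457512, sp=1, e=sp−y≈29.457512; I≈21.457777, D=e−e_prev≈47.136471; u=1/4·29.457512+1·21.457777+2·47.136471≈123.095096; next y=3/10·(-28.457512)+1/2·123.095096≈53.010294
n=7: y≈53.010294, sp=1, e=sp−y≈-52.010294; I≈-30.552518, D=e−e_prev≈-81.467807; u=1/4·(-52.010294)+1·(-30.552518)+2·(-81.467807)≈-206.490704; next y=3/10·53.010294+1/2·(-206.490704)≈-87.342264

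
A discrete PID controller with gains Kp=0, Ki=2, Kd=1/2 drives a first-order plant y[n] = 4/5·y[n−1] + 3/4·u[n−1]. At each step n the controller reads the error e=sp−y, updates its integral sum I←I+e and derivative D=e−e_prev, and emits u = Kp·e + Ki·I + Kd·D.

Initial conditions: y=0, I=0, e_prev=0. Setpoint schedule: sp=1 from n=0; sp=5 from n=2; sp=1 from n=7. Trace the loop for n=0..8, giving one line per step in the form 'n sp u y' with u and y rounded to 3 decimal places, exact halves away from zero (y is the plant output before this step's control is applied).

0 1 2.500 0.000
1 1 -0.688 1.875
2 5 10.727 0.984
3 5 -3.308 8.832
4 5 3.570 4.585
5 5 -2.125 6.345
6 5 3.221 3.483
7 1 -9.474 5.202
8 1 5.346 -2.944

(exact arithmetic carried between steps; '≈' marks a value shown rounded to 6 d.p. or computed from one; I and e_prev carry over from the previous line; the table rounds u and y to 3 d.p., halves away from zero)
n=0: y=0, sp=1, e=sp−y=1; I=1, D=e−e_prev=1; u=0·1+2·1+1/2·1=2.5; next y=4/5·0+3/4·2.5=1.875
n=1: y=1.875, sp=1, e=sp−y=-0.875; I=0.125, D=e−e_prev=-1.875; u=0·(-0.875)+2·0.125+1/2·(-1.875)=-0.6875; next y=4/5·1.875+3/4·(-0.6875)=0.984375
n=2: y=0.984375, sp=5, e=sp−y=4.015625; I=4.140625, D=e−e_prev=4.890625; u=0·4.015625+2·4.140625+1/2·4.890625≈10.726563; next y=4/5·0.984375+3/4·10.726563≈8.832422
n=3: y≈8.832422, sp=5, e=sp−y≈-3.832422; I≈0.308203, D=e−e_prev≈-7.848047; u=0·(-3.832422)+2·0.308203+1/2·(-7.848047)≈-3.307617; next y=4/5·8.832422+3/4·(-3.307617)≈4.585225
n=4: y≈4.585225, sp=5, e=sp−y≈0.414775; I≈0.722979, D=e−e_prev≈4.247197; u=0·0.414775+2·0.722979+1/2·4.247197≈3.569556; next y=4/5·4.585225+3/4·3.569556≈6.345346
n=5: y≈6.345346, sp=5, e=sp−y≈-1.345346; I≈-0.622368, D=e−e_prev≈-1.760122; u=0·(-1.345346)+2·(-0.622368)+1/2·(-1.760122)≈-2.124797; next y=4/5·6.345346+3/4·(-2.124797)≈3.482680
n=6: y≈3.482680, sp=5, e=sp−y≈1.517320; I≈0.894952, D=e−e_prev≈2.862667; u=0·1.517320+2·0.894952+1/2·2.862667≈3.221238; next y=4/5·3.482680+3/4·3.221238≈5.202072
n=7: y≈5.202072, sp=1, e=sp−y≈-4.202072; I≈-3.307120, D=e−e_prev≈-5.719393; u=0·(-4.202072)+2·(-3.307120)+1/2·(-5.719393)≈-9.473936; next y=4/5·5.202072+3/4·(-9.473936)≈-2.943794
n=8: y≈-2.943794, sp=1, e=sp−y≈3.943794; I≈0.636674, D=e−e_prev≈8.145867; u=0·3.943794+2·0.636674+1/2·8.145867≈5.346282; next y=4/5·(-2.943794)+3/4·5.346282≈1.654676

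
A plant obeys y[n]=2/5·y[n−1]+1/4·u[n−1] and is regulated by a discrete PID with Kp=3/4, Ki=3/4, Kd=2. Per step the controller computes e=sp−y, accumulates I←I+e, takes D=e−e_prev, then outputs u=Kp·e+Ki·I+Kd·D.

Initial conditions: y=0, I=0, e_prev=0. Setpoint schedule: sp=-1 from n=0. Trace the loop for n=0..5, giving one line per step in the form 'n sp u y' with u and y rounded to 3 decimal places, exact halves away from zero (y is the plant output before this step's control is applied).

0 -1 -3.500 0.000
1 -1 0.813 -0.875
2 -1 -3.580 -0.147
3 -1 0.061 -0.954
4 -1 -3.643 -0.366
5 -1 -0.525 -1.057

(exact arithmetic carried between steps; '≈' marks a value shown rounded to 6 d.p. or computed from one; I and e_prev carry over from the previous line; the table rounds u and y to 3 d.p., halves away from zero)
n=0: y=0, sp=-1, e=sp−y=-1; I=-1, D=e−e_prev=-1; u=3/4·(-1)+3/4·(-1)+2·(-1)=-3.5; next y=2/5·0+1/4·(-3.5)=-0.875
n=1: y=-0.875, sp=-1, e=sp−y=-0.125; I=-1.125, D=e−e_prev=0.875; u=3/4·(-0.125)+3/4·(-1.125)+2·0.875=0.8125; next y=2/5·(-0.875)+1/4·0.8125=-0.146875
n=2: y=-0.146875, sp=-1, e=sp−y=-0.853125; I=-1.978125, D=e−e_prev=-0.728125; u=3/4·(-0.853125)+3/4·(-1.978125)+2·(-0.728125)≈-3.579688; next y=2/5·(-0.146875)+1/4·(-3.579688)≈-0.953672
n=3: y≈-0.953672, sp=-1, e=sp−y≈-0.046328; I≈-2.024453, D=e−e_prev≈0.806797; u=3/4·(-0.046328)+3/4·(-2.024453)+2·0.806797≈0.060508; next y=2/5·(-0.953672)+1/4·0.060508≈-0.366342
n=4: y≈-0.366342, sp=-1, e=sp−y≈-0.633658; I≈-2.658111, D=e−e_prev≈-0.587330; u=3/4·(-0.633658)+3/4·(-2.658111)+2·(-0.587330)≈-3.643487; next y=2/5·(-0.366342)+1/4·(-3.643487)≈-1.057409
n=5: y≈-1.057409, sp=-1, e=sp−y≈0.057409; I≈-2.600703, D=e−e_prev≈0.691067; u=3/4·0.057409+3/4·(-2.600703)+2·0.691067≈-0.525337; next y=2/5·(-1.057409)+1/4·(-0.525337)≈-0.554298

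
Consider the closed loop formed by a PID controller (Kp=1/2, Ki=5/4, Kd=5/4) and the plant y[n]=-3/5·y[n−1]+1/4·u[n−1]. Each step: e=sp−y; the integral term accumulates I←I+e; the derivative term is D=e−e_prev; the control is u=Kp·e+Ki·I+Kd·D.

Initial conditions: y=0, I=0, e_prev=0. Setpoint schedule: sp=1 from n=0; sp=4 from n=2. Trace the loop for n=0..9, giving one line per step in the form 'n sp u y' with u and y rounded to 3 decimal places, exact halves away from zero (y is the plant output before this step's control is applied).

0 1 3.000 0.000
1 1 0.750 0.750
2 4 14.038 -0.263
3 4 2.562 3.667
4 4 23.570 -1.560
5 4 -1.178 6.828
6 4 39.431 -4.391
7 4 -14.756 12.492
8 4 66.764 -11.184
9 4 -47.610 23.402

(exact arithmetic carried between steps; '≈' marks a value shown rounded to 6 d.p. or computed from one; I and e_prev carry over from the previous line; the table rounds u and y to 3 d.p., halves away from zero)
n=0: y=0, sp=1, e=sp−y=1; I=1, D=e−e_prev=1; u=1/2·1+5/4·1+5/4·1=3; next y=-3/5·0+1/4·3=0.75
n=1: y=0.75, sp=1, e=sp−y=0.25; I=1.25, D=e−e_prev=-0.75; u=1/2·0.25+5/4·1.25+5/4·(-0.75)=0.75; next y=-3/5·0.75+1/4·0.75=-0.2625
n=2: y=-0.2625, sp=4, e=sp−y=4.2625; I=5.5125, D=e−e_prev=4.0125; u=1/2·4.2625+5/4·5.5125+5/4·4.0125=14.0375; next y=-3/5·(-0.2625)+1/4·14.0375=3.666875
n=3: y=3.666875, sp=4, e=sp−y=0.333125; I=5.845625, D=e−e_prev=-3.929375; u=1/2·0.333125+5/4·5.845625+5/4·(-3.929375)=2.561875; next y=-3/5·3.666875+1/4·2.561875≈-1.559656
n=4: y≈-1.559656, sp=4, e=sp−y≈5.559656; I≈11.405281, D=e−e_prev≈5.226531; u=1/2·5.559656+5/4·11.405281+5/4·5.226531≈23.569594; next y=-3/5·(-1.559656)+1/4·23.569594≈6.828192
n=5: y≈6.828192, sp=4, e=sp−y≈-2.828192; I≈8.577089, D=e−e_prev≈-8.387848; u=1/2·(-2.828192)+5/4·8.577089+5/4·(-8.387848)≈-1.177545; next y=-3/5·6.828192+1/4·(-1.177545)≈-4.391302
n=6: y≈-4.391302, sp=4, e=sp−y≈8.391302; I≈16.968391, D=e−e_prev≈11.219494; u=1/2·8.391302+5/4·16.968391+5/4·11.219494≈39.430506; next y=-3/5·(-4.391302)+1/4·39.430506≈12.492408
n=7: y≈12.492408, sp=4, e=sp−y≈-8.492408; I≈8.475983, D=e−e_prev≈-16.883709; u=1/2·(-8.492408)+5/4·8.475983+5/4·(-16.883709)≈-14.755861; next y=-3/5·12.492408+1/4·(-14.755861)≈-11.184410
n=8: y≈-11.184410, sp=4, e=sp−y≈15.184410; I≈23.660393, D=e−e_prev≈23.676818; u=1/2·15.184410+5/4·23.660393+5/4·23.676818≈66.763718; next y=-3/5·(-11.184410)+1/4·66.763718≈23.401576
n=9: y≈23.401576, sp=4, e=sp−y≈-19.401576; I≈4.258818, D=e−e_prev≈-34.585985; u=1/2·(-19.401576)+5/4·4.258818+5/4·(-34.585985)≈-47.609748; next y=-3/5·23.401576+1/4·(-47.609748)≈-25.943382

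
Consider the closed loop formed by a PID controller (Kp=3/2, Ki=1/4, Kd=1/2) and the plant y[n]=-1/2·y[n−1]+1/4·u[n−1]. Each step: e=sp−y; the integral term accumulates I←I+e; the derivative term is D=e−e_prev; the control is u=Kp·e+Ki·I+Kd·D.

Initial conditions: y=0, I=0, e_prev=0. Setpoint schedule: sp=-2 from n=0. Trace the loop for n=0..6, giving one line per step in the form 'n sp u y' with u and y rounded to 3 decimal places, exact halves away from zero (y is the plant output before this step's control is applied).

0 -2 -4.500 0.000
1 -2 -1.469 -1.125
2 -2 -5.221 0.195
3 -2 -1.514 -1.403
4 -2 -6.345 0.323
5 -2 -1.404 -1.748
6 -2 -7.611 0.523

(exact arithmetic carried between steps; '≈' marks a value shown rounded to 6 d.p. or computed from one; I and e_prev carry over from the previous line; the table rounds u and y to 3 d.p., halves away from zero)
n=0: y=0, sp=-2, e=sp−y=-2; I=-2, D=e−e_prev=-2; u=3/2·(-2)+1/4·(-2)+1/2·(-2)=-4.5; next y=-1/2·0+1/4·(-4.5)=-1.125
n=1: y=-1.125, sp=-2, e=sp−y=-0.875; I=-2.875, D=e−e_prev=1.125; u=3/2·(-0.875)+1/4·(-2.875)+1/2·1.125=-1.46875; next y=-1/2·(-1.125)+1/4·(-1.46875)≈0.195313
n=2: y≈0.195313, sp=-2, e=sp−y≈-2.195313; I≈-5.070313, D=e−e_prev≈-1.320313; u=3/2·(-2.195313)+1/4·(-5.070313)+1/2·(-1.320313)≈-5.220703; next y=-1/2·0.195313+1/4·(-5.220703)≈-1.402832
n=3: y≈-1.402832, sp=-2, e=sp−y≈-0.597168; I≈-5.667480, D=e−e_prev≈1.598145; u=3/2·(-0.597168)+1/4·(-5.667480)+1/2·1.598145≈-1.513550; next y=-1/2·(-1.402832)+1/4·(-1.513550)≈0.323029
n=4: y≈0.323029, sp=-2, e=sp−y≈-2.323029; I≈-7.990509, D=e−e_prev≈-1.725861; u=3/2·(-2.323029)+1/4·(-7.990509)+1/2·(-1.725861)≈-6.345100; next y=-1/2·0.323029+1/4·(-6.345100)≈-1.747789
n=5: y≈-1.747789, sp=-2, e=sp−y≈-0.252211; I≈-8.242720, D=e−e_prev≈2.070818; u=3/2·(-0.252211)+1/4·(-8.242720)+1/2·2.070818≈-1.403587; next y=-1/2·(-1.747789)+1/4·(-1.403587)≈0.522998
n=6: y≈0.522998, sp=-2, e=sp−y≈-2.522998; I≈-10.765718, D=e−e_prev≈-2.270787; u=3/2·(-2.522998)+1/4·(-10.765718)+1/2·(-2.270787)≈-7.611320; next y=-1/2·0.522998+1/4·(-7.611320)≈-2.164329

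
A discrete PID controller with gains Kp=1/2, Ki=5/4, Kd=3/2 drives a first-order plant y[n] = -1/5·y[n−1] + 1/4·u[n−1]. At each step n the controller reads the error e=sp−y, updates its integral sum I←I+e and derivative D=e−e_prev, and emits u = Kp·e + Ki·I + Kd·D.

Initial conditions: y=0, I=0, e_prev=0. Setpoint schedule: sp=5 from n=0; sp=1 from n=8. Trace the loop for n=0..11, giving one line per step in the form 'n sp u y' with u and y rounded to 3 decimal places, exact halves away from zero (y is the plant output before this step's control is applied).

0 5 16.250 0.000
1 5 1.797 4.063
2 5 23.446 -0.363
3 5 3.045 5.934
4 5 31.993 -0.426
5 5 1.581 8.083
6 5 40.731 -1.221
7 5 -3.307 10.427
8 1 37.734 -2.912
9 1 -13.401 10.016
10 1 44.672 -5.353
11 1 -27.614 12.239

(exact arithmetic carried between steps; '≈' marks a value shown rounded to 6 d.p. or computed from one; I and e_prev carry over from the previous line; the table rounds u and y to 3 d.p., halves away from zero)
n=0: y=0, sp=5, e=sp−y=5; I=5, D=e−e_prev=5; u=1/2·5+5/4·5+3/2·5=16.25; next y=-1/5·0+1/4·16.25=4.0625
n=1: y=4.0625, sp=5, e=sp−y=0.9375; I=5.9375, D=e−e_prev=-4.0625; u=1/2·0.9375+5/4·5.9375+3/2·(-4.0625)=1.796875; next y=-1/5·4.0625+1/4·1.796875≈-0.363281
n=2: y≈-0.363281, sp=5, e=sp−y≈5.363281; I≈11.300781, D=e−e_prev≈4.425781; u=1/2·5.363281+5/4·11.300781+3/2·4.425781≈23.446289; next y=-1/5·(-0.363281)+1/4·23.446289≈5.934229
n=3: y≈5.934229, sp=5, e=sp−y≈-0.934229; I≈10.366553, D=e−e_prev≈-6.297510; u=1/2·(-0.934229)+5/4·10.366553+3/2·(-6.297510)≈3.044812; next y=-1/5·5.934229+1/4·3.044812≈-0.425643
n=4: y≈-0.425643, sp=5, e=sp−y≈5.425643; I≈15.792195, D=e−e_prev≈6.359871; u=1/2·5.425643+5/4·15.792195+3/2·6.359871≈31.992872; next y=-1/5·(-0.425643)+1/4·31.992872≈8.083347
n=5: y≈8.083347, sp=5, e=sp−y≈-3.083347; I≈12.708849, D=e−e_prev≈-8.508989; u=1/2·(-3.083347)+5/4·12.708849+3/2·(-8.508989)≈1.580904; next y=-1/5·8.083347+1/4·1.580904≈-1.221443
n=6: y≈-1.221443, sp=5, e=sp−y≈6.221443; I≈18.930292, D=e−e_prev≈9.304790; u=1/2·6.221443+5/4·18.930292+3/2·9.304790≈40.730772; next y=-1/5·(-1.221443)+1/4·40.730772≈10.426982
n=7: y≈10.426982, sp=5, e=sp−y≈-5.426982; I≈13.503310, D=e−e_prev≈-11.648425; u=1/2·(-5.426982)+5/4·13.503310+3/2·(-11.648425)≈-3.306990; next y=-1/5·10.426982+1/4·(-3.306990)≈-2.912144
n=8: y≈-2.912144, sp=1, e=sp−y≈3.912144; I≈17.415454, D=e−e_prev≈9.339126; u=1/2·3.912144+5/4·17.415454+3/2·9.339126≈37.734079; next y=-1/5·(-2.912144)+1/4·37.734079≈10.015948
n=9: y≈10.015948, sp=1, e=sp−y≈-9.015948; I≈8.399506, D=e−e_prev≈-12.928092; u=1/2·(-9.015948)+5/4·8.399506+3/2·(-12.928092)≈-13.400730; next y=-1/5·10.015948+1/4·(-13.400730)≈-5.353372
n=10: y≈-5.353372, sp=1, e=sp−y≈6.353372; I≈14.752878, D=e−e_prev≈15.369321; u=1/2·6.353372+5/4·14.752878+3/2·15.369321≈44.671765; next y=-1/5·(-5.353372)+1/4·44.671765≈12.238616
n=11: y≈12.238616, sp=1, e=sp−y≈-11.238616; I≈3.514263, D=e−e_prev≈-17.591988; u=1/2·(-11.238616)+5/4·3.514263+3/2·(-17.591988)≈-27.614462; next y=-1/5·12.238616+1/4·(-27.614462)≈-9.351339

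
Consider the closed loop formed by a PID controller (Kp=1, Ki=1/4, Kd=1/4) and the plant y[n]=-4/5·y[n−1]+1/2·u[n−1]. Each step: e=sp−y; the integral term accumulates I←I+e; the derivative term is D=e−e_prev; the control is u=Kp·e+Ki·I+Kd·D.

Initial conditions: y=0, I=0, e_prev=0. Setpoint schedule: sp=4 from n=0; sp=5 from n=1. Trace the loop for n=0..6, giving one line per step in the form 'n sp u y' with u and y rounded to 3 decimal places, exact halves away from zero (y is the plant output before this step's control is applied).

0 4 6.000 0.000
1 5 3.000 3.000
2 5 9.850 -0.900
3 5 0.533 5.645
4 5 16.850 -4.250
5 5 -7.423 11.825
6 5 32.383 -13.171

(exact arithmetic carried between steps; '≈' marks a value shown rounded to 6 d.p. or computed from one; I and e_prev carry over from the previous line; the table rounds u and y to 3 d.p., halves away from zero)
n=0: y=0, sp=4, e=sp−y=4; I=4, D=e−e_prev=4; u=1·4+1/4·4+1/4·4=6; next y=-4/5·0+1/2·6=3
n=1: y=3, sp=5, e=sp−y=2; I=6, D=e−e_prev=-2; u=1·2+1/4·6+1/4·(-2)=3; next y=-4/5·3+1/2·3=-0.9
n=2: y=-0.9, sp=5, e=sp−y=5.9; I=11.9, D=e−e_prev=3.9; u=1·5.9+1/4·11.9+1/4·3.9=9.85; next y=-4/5·(-0.9)+1/2·9.85=5.645
n=3: y=5.645, sp=5, e=sp−y=-0.645; I=11.255, D=e−e_prev=-6.545; u=1·(-0.645)+1/4·11.255+1/4·(-6.545)=0.5325; next y=-4/5·5.645+1/2·0.5325=-4.24975
n=4: y=-4.24975, sp=5, e=sp−y=9.24975; I=20.50475, D=e−e_prev=9.89475; u=1·9.24975+1/4·20.50475+1/4·9.89475=16.849625; next y=-4/5·(-4.24975)+1/2·16.849625≈11.824613
n=5: y≈11.824613, sp=5, e=sp−y≈-6.824613; I≈13.680138, D=e−e_prev≈-16.074363; u=1·(-6.824613)+1/4·13.680138+1/4·(-16.074363)≈-7.423169; next y=-4/5·11.824613+1/2·(-7.423169)≈-13.171274
n=6: y≈-13.171274, sp=5, e=sp−y≈18.171274; I≈31.851412, D=e−e_prev≈24.995887; u=1·18.171274+1/4·31.851412+1/4·24.995887≈32.383099; next y=-4/5·(-13.171274)+1/2·32.383099≈26.728569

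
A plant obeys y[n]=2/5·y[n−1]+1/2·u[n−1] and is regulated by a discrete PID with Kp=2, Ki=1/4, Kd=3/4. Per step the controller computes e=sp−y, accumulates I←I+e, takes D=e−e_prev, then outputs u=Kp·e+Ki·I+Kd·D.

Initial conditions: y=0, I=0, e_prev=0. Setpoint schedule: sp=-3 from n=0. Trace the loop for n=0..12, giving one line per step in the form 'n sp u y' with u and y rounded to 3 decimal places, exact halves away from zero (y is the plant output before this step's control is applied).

(exact arithmetic carried between steps; '≈' marks a value shown rounded to 6 d.p. or computed from one; I and e_prev carry over from the previous line; the table rounds u and y to 3 d.p., halves away from zero)
n=0: y=0, sp=-3, e=sp−y=-3; I=-3, D=e−e_prev=-3; u=2·(-3)+1/4·(-3)+3/4·(-3)=-9; next y=2/5·0+1/2·(-9)=-4.5
n=1: y=-4.5, sp=-3, e=sp−y=1.5; I=-1.5, D=e−e_prev=4.5; u=2·1.5+1/4·(-1.5)+3/4·4.5=6; next y=2/5·(-4.5)+1/2·6=1.2
n=2: y=1.2, sp=-3, e=sp−y=-4.2; I=-5.7, D=e−e_prev=-5.7; u=2·(-4.2)+1/4·(-5.7)+3/4·(-5.7)=-14.1; next y=2/5·1.2+1/2·(-14.1)=-6.57
n=3: y=-6.57, sp=-3, e=sp−y=3.57; I=-2.13, D=e−e_prev=7.77; u=2·3.57+1/4·(-2.13)+3/4·7.77=12.435; next y=2/5·(-6.57)+1/2·12.435=3.5895
n=4: y=3.5895, sp=-3, e=sp−y=-6.5895; I=-8.7195, D=e−e_prev=-10.1595; u=2·(-6.5895)+1/4·(-8.7195)+3/4·(-10.1595)=-22.9785; next y=2/5·3.5895+1/2·(-22.9785)=-10.05345
n=5: y=-10.05345, sp=-3, e=sp−y=7.05345; I=-1.66605, D=e−e_prev=13.64295; u=2·7.05345+1/4·(-1.66605)+3/4·13.64295=23.9226; next y=2/5·(-10.05345)+1/2·23.9226=7.93992
n=6: y=7.93992, sp=-3, e=sp−y=-10.93992; I=-12.60597, D=e−e_prev=-17.99337; u=2·(-10.93992)+1/4·(-12.60597)+3/4·(-17.99337)=-38.52636; next y=2/5·7.93992+1/2·(-38.52636)=-16.087212
n=7: y=-16.087212, sp=-3, e=sp−y=13.087212; I=0.481242, D=e−e_prev=24.027132; u=2·13.087212+1/4·0.481242+3/4·24.027132≈44.315084; next y=2/5·(-16.087212)+1/2·44.315084≈15.722657
n=8: y≈15.722657, sp=-3, e=sp−y≈-18.722657; I≈-18.241415, D=e−e_prev≈-31.809869; u=2·(-18.722657)+1/4·(-18.241415)+3/4·(-31.809869)≈-65.863069; next y=2/5·15.722657+1/2·(-65.863069)≈-26.642472
n=9: y≈-26.642472, sp=-3, e=sp−y≈23.642472; I≈5.401057, D=e−e_prev≈42.365129; u=2·23.642472+1/4·5.401057+3/4·42.365129≈80.409055; next y=2/5·(-26.642472)+1/2·80.409055≈29.547539
n=10: y≈29.547539, sp=-3, e=sp−y≈-32.547539; I≈-27.146482, D=e−e_prev≈-56.190010; u=2·(-32.547539)+1/4·(-27.146482)+3/4·(-56.190010)≈-114.024205; next y=2/5·29.547539+1/2·(-114.024205)≈-45.193087
n=11: y≈-45.193087, sp=-3, e=sp−y≈42.193087; I≈15.046606, D=e−e_prev≈74.740626; u=2·42.193087+1/4·15.046606+3/4·74.740626≈144.203295; next y=2/5·(-45.193087)+1/2·144.203295≈54.024413
n=12: y≈54.024413, sp=-3, e=sp−y≈-57.024413; I≈-41.977807, D=e−e_prev≈-99.217500; u=2·(-57.024413)+1/4·(-41.977807)+3/4·(-99.217500)≈-198.956402; next y=2/5·54.024413+1/2·(-198.956402)≈-77.868436

0 -3 -9.000 0.000
1 -3 6.000 -4.500
2 -3 -14.100 1.200
3 -3 12.435 -6.570
4 -3 -22.979 3.590
5 -3 23.923 -10.053
6 -3 -38.526 7.940
7 -3 44.315 -16.087
8 -3 -65.863 15.723
9 -3 80.409 -26.642
10 -3 -114.024 29.548
11 -3 144.203 -45.193
12 -3 -198.956 54.024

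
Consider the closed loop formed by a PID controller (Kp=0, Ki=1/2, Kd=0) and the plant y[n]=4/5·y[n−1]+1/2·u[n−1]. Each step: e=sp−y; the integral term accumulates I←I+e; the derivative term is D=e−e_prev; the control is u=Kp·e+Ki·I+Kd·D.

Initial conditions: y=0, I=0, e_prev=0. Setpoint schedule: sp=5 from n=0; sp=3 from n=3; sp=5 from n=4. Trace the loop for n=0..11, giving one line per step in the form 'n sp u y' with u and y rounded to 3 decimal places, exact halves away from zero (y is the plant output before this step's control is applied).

(exact arithmetic carried between steps; '≈' marks a value shown rounded to 6 d.p. or computed from one; I and e_prev carry over from the previous line; the table rounds u and y to 3 d.p., halves away from zero)
n=0: y=0, sp=5, e=sp−y=5; I=5, D=e−e_prev=5; u=0·5+1/2·5+0·5=2.5; next y=4/5·0+1/2·2.5=1.25
n=1: y=1.25, sp=5, e=sp−y=3.75; I=8.75, D=e−e_prev=-1.25; u=0·3.75+1/2·8.75+0·(-1.25)=4.375; next y=4/5·1.25+1/2·4.375=3.1875
n=2: y=3.1875, sp=5, e=sp−y=1.8125; I=10.5625, D=e−e_prev=-1.9375; u=0·1.8125+1/2·10.5625+0·(-1.9375)=5.28125; next y=4/5·3.1875+1/2·5.28125=5.190625
n=3: y=5.190625, sp=3, e=sp−y=-2.190625; I=8.371875, D=e−e_prev=-4.003125; u=0·(-2.190625)+1/2·8.371875+0·(-4.003125)≈4.185938; next y=4/5·5.190625+1/2·4.185938≈6.245469
n=4: y≈6.245469, sp=5, e=sp−y≈-1.245469; I≈7.126406, D=e−e_prev≈0.945156; u=0·(-1.245469)+1/2·7.126406+0·0.945156≈3.563203; next y=4/5·6.245469+1/2·3.563203≈6.777977
n=5: y≈6.777977, sp=5, e=sp−y≈-1.777977; I≈5.348430, D=e−e_prev≈-0.532508; u=0·(-1.777977)+1/2·5.348430+0·(-0.532508)≈2.674215; next y=4/5·6.777977+1/2·2.674215≈6.759489
n=6: y≈6.759489, sp=5, e=sp−y≈-1.759489; I≈3.588941, D=e−e_prev≈0.018488; u=0·(-1.759489)+1/2·3.588941+0·0.018488≈1.794471; next y=4/5·6.759489+1/2·1.794471≈6.304826
n=7: y≈6.304826, sp=5, e=sp−y≈-1.304826; I≈2.284115, D=e−e_prev≈0.454662; u=0·(-1.304826)+1/2·2.284115+0·0.454662≈1.142057; next y=4/5·6.304826+1/2·1.142057≈5.614890
n=8: y≈5.614890, sp=5, e=sp−y≈-0.614890; I≈1.669225, D=e−e_prev≈0.689937; u=0·(-0.614890)+1/2·1.669225+0·0.689937≈0.834613; next y=4/5·5.614890+1/2·0.834613≈4.909218
n=9: y≈4.909218, sp=5, e=sp−y≈0.090782; I≈1.760007, D=e−e_prev≈0.705672; u=0·0.090782+1/2·1.760007+0·0.705672≈0.880004; next y=4/5·4.909218+1/2·0.880004≈4.367376
n=10: y≈4.367376, sp=5, e=sp−y≈0.632624; I≈2.392631, D=e−e_prev≈0.541842; u=0·0.632624+1/2·2.392631+0·0.541842≈1.196315; next y=4/5·4.367376+1/2·1.196315≈4.092059
n=11: y≈4.092059, sp=5, e=sp−y≈0.907941; I≈3.300572, D=e−e_prev≈0.275318; u=0·0.907941+1/2·3.300572+0·0.275318≈1.650286; next y=4/5·4.092059+1/2·1.650286≈4.098790

0 5 2.500 0.000
1 5 4.375 1.250
2 5 5.281 3.188
3 3 4.186 5.191
4 5 3.563 6.245
5 5 2.674 6.778
6 5 1.794 6.759
7 5 1.142 6.305
8 5 0.835 5.615
9 5 0.880 4.909
10 5 1.196 4.367
11 5 1.650 4.092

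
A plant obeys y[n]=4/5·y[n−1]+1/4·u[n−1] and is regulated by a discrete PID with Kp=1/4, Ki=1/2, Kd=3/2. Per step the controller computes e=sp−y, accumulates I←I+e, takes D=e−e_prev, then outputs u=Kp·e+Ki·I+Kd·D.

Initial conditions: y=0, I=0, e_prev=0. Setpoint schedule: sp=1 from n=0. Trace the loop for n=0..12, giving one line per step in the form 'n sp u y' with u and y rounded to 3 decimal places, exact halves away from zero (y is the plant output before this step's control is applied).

(exact arithmetic carried between steps; '≈' marks a value shown rounded to 6 d.p. or computed from one; I and e_prev carry over from the previous line; the table rounds u and y to 3 d.p., halves away from zero)
n=0: y=0, sp=1, e=sp−y=1; I=1, D=e−e_prev=1; u=1/4·1+1/2·1+3/2·1=2.25; next y=4/5·0+1/4·2.25=0.5625
n=1: y=0.5625, sp=1, e=sp−y=0.4375; I=1.4375, D=e−e_prev=-0.5625; u=1/4·0.4375+1/2·1.4375+3/2·(-0.5625)=-0.015625; next y=4/5·0.5625+1/4·(-0.015625)≈0.446094
n=2: y≈0.446094, sp=1, e=sp−y≈0.553906; I≈1.991406, D=e−e_prev≈0.116406; u=1/4·0.553906+1/2·1.991406+3/2·0.116406≈1.308789; next y=4/5·0.446094+1/4·1.308789≈0.684072
n=3: y≈0.684072, sp=1, e=sp−y≈0.315928; I≈2.307334, D=e−e_prev≈-0.237979; u=1/4·0.315928+1/2·2.307334+3/2·(-0.237979)≈0.875681; next y=4/5·0.684072+1/4·0.875681≈0.766178
n=4: y≈0.766178, sp=1, e=sp−y≈0.233822; I≈2.541156, D=e−e_prev≈-0.082106; u=1/4·0.233822+1/2·2.541156+3/2·(-0.082106)≈1.205875; next y=4/5·0.766178+1/4·1.205875≈0.914411
n=5: y≈0.914411, sp=1, e=sp−y≈0.085589; I≈2.626745, D=e−e_prev≈-0.148233; u=1/4·0.085589+1/2·2.626745+3/2·(-0.148233)≈1.112420; next y=4/5·0.914411+1/4·1.112420≈1.009634
n=6: y≈1.009634, sp=1, e=sp−y≈-0.009634; I≈2.617111, D=e−e_prev≈-0.095223; u=1/4·(-0.009634)+1/2·2.617111+3/2·(-0.095223)≈1.163313; next y=4/5·1.009634+1/4·1.163313≈1.098535
n=7: y≈1.098535, sp=1, e=sp−y≈-0.098535; I≈2.518575, D=e−e_prev≈-0.088901; u=1/4·(-0.098535)+1/2·2.518575+3/2·(-0.088901)≈1.101302; next y=4/5·1.098535+1/4·1.101302≈1.154154
n=8: y≈1.154154, sp=1, e=sp−y≈-0.154154; I≈2.364422, D=e−e_prev≈-0.055618; u=1/4·(-0.154154)+1/2·2.364422+3/2·(-0.055618)≈1.060245; next y=4/5·1.154154+1/4·1.060245≈1.188384
n=9: y≈1.188384, sp=1, e=sp−y≈-0.188384; I≈2.176038, D=e−e_prev≈-0.034230; u=1/4·(-0.188384)+1/2·2.176038+3/2·(-0.034230)≈0.989577; next y=4/5·1.188384+1/4·0.989577≈1.198102
n=10: y≈1.198102, sp=1, e=sp−y≈-0.198102; I≈1.977936, D=e−e_prev≈-0.009717; u=1/4·(-0.198102)+1/2·1.977936+3/2·(-0.009717)≈0.924866; next y=4/5·1.198102+1/4·0.924866≈1.189698
n=11: y≈1.189698, sp=1, e=sp−y≈-0.189698; I≈1.788238, D=e−e_prev≈0.008404; u=1/4·(-0.189698)+1/2·1.788238+3/2·0.008404≈0.859300; next y=4/5·1.189698+1/4·0.859300≈1.166583
n=12: y≈1.166583, sp=1, e=sp−y≈-0.166583; I≈1.621655, D=e−e_prev≈0.023115; u=1/4·(-0.166583)+1/2·1.621655+3/2·0.023115≈0.803853; next y=4/5·1.166583+1/4·0.803853≈1.134230

0 1 2.250 0.000
1 1 -0.016 0.563
2 1 1.309 0.446
3 1 0.876 0.684
4 1 1.206 0.766
5 1 1.112 0.914
6 1 1.163 1.010
7 1 1.101 1.099
8 1 1.060 1.154
9 1 0.990 1.188
10 1 0.925 1.198
11 1 0.859 1.190
12 1 0.804 1.167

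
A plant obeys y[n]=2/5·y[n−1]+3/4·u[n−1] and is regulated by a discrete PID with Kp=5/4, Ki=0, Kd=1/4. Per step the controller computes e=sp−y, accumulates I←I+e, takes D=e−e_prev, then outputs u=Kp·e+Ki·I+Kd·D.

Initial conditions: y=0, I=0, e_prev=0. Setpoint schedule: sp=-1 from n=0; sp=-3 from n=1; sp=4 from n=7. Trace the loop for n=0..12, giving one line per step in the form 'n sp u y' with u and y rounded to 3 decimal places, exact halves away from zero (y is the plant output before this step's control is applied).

(exact arithmetic carried between steps; '≈' marks a value shown rounded to 6 d.p. or computed from one; I and e_prev carry over from the previous line; the table rounds u and y to 3 d.p., halves away from zero)
n=0: y=0, sp=-1, e=sp−y=-1; I=-1, D=e−e_prev=-1; u=5/4·(-1)+0·(-1)+1/4·(-1)=-1.5; next y=2/5·0+3/4·(-1.5)=-1.125
n=1: y=-1.125, sp=-3, e=sp−y=-1.875; I=-2.875, D=e−e_prev=-0.875; u=5/4·(-1.875)+0·(-2.875)+1/4·(-0.875)=-2.5625; next y=2/5·(-1.125)+3/4·(-2.5625)=-2.371875
n=2: y=-2.371875, sp=-3, e=sp−y=-0.628125; I=-3.503125, D=e−e_prev=1.246875; u=5/4·(-0.628125)+0·(-3.503125)+1/4·1.246875≈-0.473438; next y=2/5·(-2.371875)+3/4·(-0.473438)≈-1.303828
n=3: y≈-1.303828, sp=-3, e=sp−y≈-1.696172; I≈-5.199297, D=e−e_prev≈-1.068047; u=5/4·(-1.696172)+0·(-5.199297)+1/4·(-1.068047)≈-2.387227; next y=2/5·(-1.303828)+3/4·(-2.387227)≈-2.311951
n=4: y≈-2.311951, sp=-3, e=sp−y≈-0.688049; I≈-5.887346, D=e−e_prev≈1.008123; u=5/4·(-0.688049)+0·(-5.887346)+1/4·1.008123≈-0.608030; next y=2/5·(-2.311951)+3/4·(-0.608030)≈-1.380803
n=5: y≈-1.380803, sp=-3, e=sp−y≈-1.619197; I≈-7.506543, D=e−e_prev≈-0.931148; u=5/4·(-1.619197)+0·(-7.506543)+1/4·(-0.931148)≈-2.256783; next y=2/5·(-1.380803)+3/4·(-2.256783)≈-2.244909
n=6: y≈-2.244909, sp=-3, e=sp−y≈-0.755091; I≈-8.261634, D=e−e_prev≈0.864105; u=5/4·(-0.755091)+0·(-8.261634)+1/4·0.864105≈-0.727838; next y=2/5·(-2.244909)+3/4·(-0.727838)≈-1.443842
n=7: y≈-1.443842, sp=4, e=sp−y≈5.443842; I≈-2.817792, D=e−e_prev≈6.198933; u=5/4·5.443842+0·(-2.817792)+1/4·6.198933≈8.354536; next y=2/5·(-1.443842)+3/4·8.354536≈5.688365
n=8: y≈5.688365, sp=4, e=sp−y≈-1.688365; I≈-4.506157, D=e−e_prev≈-7.132207; u=5/4·(-1.688365)+0·(-4.506157)+1/4·(-7.132207)≈-3.893508; next y=2/5·5.688365+3/4·(-3.893508)≈-0.644785
n=9: y≈-0.644785, sp=4, e=sp−y≈4.644785; I≈0.138628, D=e−e_prev≈6.333150; u=5/4·4.644785+0·0.138628+1/4·6.333150≈7.389269; next y=2/5·(-0.644785)+3/4·7.389269≈5.284038
n=10: y≈5.284038, sp=4, e=sp−y≈-1.284038; I≈-1.145410, D=e−e_prev≈-5.928823; u=5/4·(-1.284038)+0·(-1.145410)+1/4·(-5.928823)≈-3.087253; next y=2/5·5.284038+3/4·(-3.087253)≈-0.201824
n=11: y≈-0.201824, sp=4, e=sp−y≈4.201824; I≈3.056415, D=e−e_prev≈5.485862; u=5/4·4.201824+0·3.056415+1/4·5.485862≈6.623746; next y=2/5·(-0.201824)+3/4·6.623746≈4.887080
n=12: y≈4.887080, sp=4, e=sp−y≈-0.887080; I≈2.169335, D=e−e_prev≈-5.088904; u=5/4·(-0.887080)+0·2.169335+1/4·(-5.088904)≈-2.381076; next y=2/5·4.887080+3/4·(-2.381076)≈0.169025

0 -1 -1.500 0.000
1 -3 -2.563 -1.125
2 -3 -0.473 -2.372
3 -3 -2.387 -1.304
4 -3 -0.608 -2.312
5 -3 -2.257 -1.381
6 -3 -0.728 -2.245
7 4 8.355 -1.444
8 4 -3.894 5.688
9 4 7.389 -0.645
10 4 -3.087 5.284
11 4 6.624 -0.202
12 4 -2.381 4.887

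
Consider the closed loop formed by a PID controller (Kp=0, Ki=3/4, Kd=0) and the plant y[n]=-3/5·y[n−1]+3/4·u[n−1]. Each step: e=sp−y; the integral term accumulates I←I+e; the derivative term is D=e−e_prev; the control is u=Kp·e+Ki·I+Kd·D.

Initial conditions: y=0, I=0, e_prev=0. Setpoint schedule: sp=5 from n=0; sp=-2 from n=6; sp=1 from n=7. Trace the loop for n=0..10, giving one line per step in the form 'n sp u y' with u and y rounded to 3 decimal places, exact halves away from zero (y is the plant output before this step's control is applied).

0 5 3.750 0.000
1 5 5.391 2.813
2 5 7.374 2.355
3 5 8.036 4.117
4 5 9.119 3.557
5 5 9.340 4.705
6 -2 4.703 4.182
7 1 4.690 1.018
8 1 3.260 2.906
9 1 3.484 0.701
10 1 2.590 2.192

(exact arithmetic carried between steps; '≈' marks a value shown rounded to 6 d.p. or computed from one; I and e_prev carry over from the previous line; the table rounds u and y to 3 d.p., halves away from zero)
n=0: y=0, sp=5, e=sp−y=5; I=5, D=e−e_prev=5; u=0·5+3/4·5+0·5=3.75; next y=-3/5·0+3/4·3.75=2.8125
n=1: y=2.8125, sp=5, e=sp−y=2.1875; I=7.1875, D=e−e_prev=-2.8125; u=0·2.1875+3/4·7.1875+0·(-2.8125)=5.390625; next y=-3/5·2.8125+3/4·5.390625≈2.355469
n=2: y≈2.355469, sp=5, e=sp−y≈2.644531; I≈9.832031, D=e−e_prev≈0.457031; u=0·2.644531+3/4·9.832031+0·0.457031≈7.374023; next y=-3/5·2.355469+3/4·7.374023≈4.117236
n=3: y≈4.117236, sp=5, e=sp−y≈0.882764; I≈10.714795, D=e−e_prev≈-1.761768; u=0·0.882764+3/4·10.714795+0·(-1.761768)≈8.036096; next y=-3/5·4.117236+3/4·8.036096≈3.556730
n=4: y≈3.556730, sp=5, e=sp−y≈1.443270; I≈12.158065, D=e−e_prev≈0.560506; u=0·1.443270+3/4·12.158065+0·0.560506≈9.118548; next y=-3/5·3.556730+3/4·9.118548≈4.704873
n=5: y≈4.704873, sp=5, e=sp−y≈0.295127; I≈12.453191, D=e−e_prev≈-1.148143; u=0·0.295127+3/4·12.453191+0·(-1.148143)≈9.339894; next y=-3/5·4.704873+3/4·9.339894≈4.181996
n=6: y≈4.181996, sp=-2, e=sp−y≈-6.181996; I≈6.271195, D=e−e_prev≈-6.477123; u=0·(-6.181996)+3/4·6.271195+0·(-6.477123)≈4.703396; next y=-3/5·4.181996+3/4·4.703396≈1.018349
n=7: y≈1.018349, sp=1, e=sp−y≈-0.018349; I≈6.252846, D=e−e_prev≈6.163647; u=0·(-0.018349)+3/4·6.252846+0·6.163647≈4.689634; next y=-3/5·1.018349+3/4·4.689634≈2.906216
n=8: y≈2.906216, sp=1, e=sp−y≈-1.906216; I≈4.346630, D=e−e_prev≈-1.887867; u=0·(-1.906216)+3/4·4.346630+0·(-1.887867)≈3.259972; next y=-3/5·2.906216+3/4·3.259972≈0.701250
n=9: y≈0.701250, sp=1, e=sp−y≈0.298750; I≈4.645380, D=e−e_prev≈2.204966; u=0·0.298750+3/4·4.645380+0·2.204966≈3.484035; next y=-3/5·0.701250+3/4·3.484035≈2.192277
n=10: y≈2.192277, sp=1, e=sp−y≈-1.192277; I≈3.453104, D=e−e_prev≈-1.491027; u=0·(-1.192277)+3/4·3.453104+0·(-1.491027)≈2.589828; next y=-3/5·2.192277+3/4·2.589828≈0.627005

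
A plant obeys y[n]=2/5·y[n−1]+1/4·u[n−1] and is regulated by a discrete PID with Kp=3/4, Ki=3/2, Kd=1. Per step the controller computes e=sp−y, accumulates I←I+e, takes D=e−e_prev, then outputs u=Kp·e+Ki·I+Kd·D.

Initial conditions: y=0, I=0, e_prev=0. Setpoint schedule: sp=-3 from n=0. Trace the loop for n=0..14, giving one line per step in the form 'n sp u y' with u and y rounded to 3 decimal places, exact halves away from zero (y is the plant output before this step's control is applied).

0 -3 -9.750 0.000
1 -3 -3.328 -2.438
2 -3 -8.658 -1.807
3 -3 -6.306 -2.887
4 -3 -8.062 -2.732
5 -3 -7.085 -3.108
6 -3 -7.604 -3.014
7 -3 -7.189 -3.107
8 -3 -7.338 -3.040
9 -3 -7.177 -3.050
10 -3 -7.229 -3.014
11 -3 -7.176 -3.013
12 -3 -7.200 -2.999
13 -3 -7.186 -3.000
14 -3 -7.198 -2.996

(exact arithmetic carried between steps; '≈' marks a value shown rounded to 6 d.p. or computed from one; I and e_prev carry over from the previous line; the table rounds u and y to 3 d.p., halves away from zero)
n=0: y=0, sp=-3, e=sp−y=-3; I=-3, D=e−e_prev=-3; u=3/4·(-3)+3/2·(-3)+1·(-3)=-9.75; next y=2/5·0+1/4·(-9.75)=-2.4375
n=1: y=-2.4375, sp=-3, e=sp−y=-0.5625; I=-3.5625, D=e−e_prev=2.4375; u=3/4·(-0.5625)+3/2·(-3.5625)+1·2.4375=-3.328125; next y=2/5·(-2.4375)+1/4·(-3.328125)≈-1.807031
n=2: y≈-1.807031, sp=-3, e=sp−y≈-1.192969; I≈-4.755469, D=e−e_prev≈-0.630469; u=3/4·(-1.192969)+3/2·(-4.755469)+1·(-0.630469)≈-8.658398; next y=2/5·(-1.807031)+1/4·(-8.658398)≈-2.887412
n=3: y≈-2.887412, sp=-3, e=sp−y≈-0.112588; I≈-4.868057, D=e−e_prev≈1.080381; u=3/4·(-0.112588)+3/2·(-4.868057)+1·1.080381≈-6.306145; next y=2/5·(-2.887412)+1/4·(-6.306145)≈-2.731501
n=4: y≈-2.731501, sp=-3, e=sp−y≈-0.268499; I≈-5.136556, D=e−e_prev≈-0.155911; u=3/4·(-0.268499)+3/2·(-5.136556)+1·(-0.155911)≈-8.062118; next y=2/5·(-2.731501)+1/4·(-8.062118)≈-3.108130
n=5: y≈-3.108130, sp=-3, e=sp−y≈0.108130; I≈-5.028425, D=e−e_prev≈0.376629; u=3/4·0.108130+3/2·(-5.028425)+1·0.376629≈-7.084912; next y=2/5·(-3.108130)+1/4·(-7.084912)≈-3.014480
n=6: y≈-3.014480, sp=-3, e=sp−y≈0.014480; I≈-5.013946, D=e−e_prev≈-0.093650; u=3/4·0.014480+3/2·(-5.013946)+1·(-0.093650)≈-7.603708; next y=2/5·(-3.014480)+1/4·(-7.603708)≈-3.106719
n=7: y≈-3.106719, sp=-3, e=sp−y≈0.106719; I≈-4.907226, D=e−e_prev≈0.092239; u=3/4·0.106719+3/2·(-4.907226)+1·0.092239≈-7.188561; next y=2/5·(-3.106719)+1/4·(-7.188561)≈-3.039828
n=8: y≈-3.039828, sp=-3, e=sp−y≈0.039828; I≈-4.867399, D=e−e_prev≈-0.066891; u=3/4·0.039828+3/2·(-4.867399)+1·(-0.066891)≈-7.338118; next y=2/5·(-3.039828)+1/4·(-7.338118)≈-3.050461
n=9: y≈-3.050461, sp=-3, e=sp−y≈0.050461; I≈-4.816938, D=e−e_prev≈0.010633; u=3/4·0.050461+3/2·(-4.816938)+1·0.010633≈-7.176929; next y=2/5·(-3.050461)+1/4·(-7.176929)≈-3.014416
n=10: y≈-3.014416, sp=-3, e=sp−y≈0.014416; I≈-4.802521, D=e−e_prev≈-0.036044; u=3/4·0.014416+3/2·(-4.802521)+1·(-0.036044)≈-7.229014; next y=2/5·(-3.014416)+1/4·(-7.229014)≈-3.013020
n=11: y≈-3.013020, sp=-3, e=sp−y≈0.013020; I≈-4.789501, D=e−e_prev≈-0.001396; u=3/4·0.013020+3/2·(-4.789501)+1·(-0.001396)≈-7.175883; next y=2/5·(-3.013020)+1/4·(-7.175883)≈-2.999179
n=12: y≈-2.999179, sp=-3, e=sp−y≈-0.000821; I≈-4.790322, D=e−e_prev≈-0.013841; u=3/4·(-0.000821)+3/2·(-4.790322)+1·(-0.013841)≈-7.199941; next y=2/5·(-2.999179)+1/4·(-7.199941)≈-2.999657
n=13: y≈-2.999657, sp=-3, e=sp−y≈-0.000343; I≈-4.790666, D=e−e_prev≈0.000478; u=3/4·(-0.000343)+3/2·(-4.790666)+1·0.000478≈-7.185778; next y=2/5·(-2.999657)+1/4·(-7.185778)≈-2.996307
n=14: y≈-2.996307, sp=-3, e=sp−y≈-0.003693; I≈-4.794359, D=e−e_prev≈-0.003350; u=3/4·(-0.003693)+3/2·(-4.794359)+1·(-0.003350)≈-7.197657; next y=2/5·(-2.996307)+1/4·(-7.197657)≈-2.997937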